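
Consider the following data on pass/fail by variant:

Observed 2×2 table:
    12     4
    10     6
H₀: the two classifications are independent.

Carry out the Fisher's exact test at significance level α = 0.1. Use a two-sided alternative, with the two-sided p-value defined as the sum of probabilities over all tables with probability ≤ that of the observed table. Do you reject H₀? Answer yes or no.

reject H₀: no

Margins: r₁=16, r₂=16, c₁=22, c₂=10, n=32
p_obs = C(16,12)·C(16,10)/C(32,22); sum pmf over tables with pmf ≤ p_obs
p-value (two-sided) = 0.70425
At α=0.1: p ≥ α → fail to reject H₀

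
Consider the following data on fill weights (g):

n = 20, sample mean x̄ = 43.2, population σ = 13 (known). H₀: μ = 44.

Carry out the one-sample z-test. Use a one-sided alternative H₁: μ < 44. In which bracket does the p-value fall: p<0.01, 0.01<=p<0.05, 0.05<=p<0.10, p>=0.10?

SE = σ/√n = 13/√20 = 2.9069
z = (x̄−μ₀)/SE = (43.2−44)/2.9069 = -0.2752
p-value (one-sided, H₁ less) = 0.39158
→ bracket: p>=0.10

p-value bracket: p>=0.10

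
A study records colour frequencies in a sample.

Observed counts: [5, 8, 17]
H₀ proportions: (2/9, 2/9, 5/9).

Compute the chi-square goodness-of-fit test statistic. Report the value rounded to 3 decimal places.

test statistic = 0.690

n = 30; E_i = n·p_i = [6.67, 6.67, 16.67]
χ² = (5−6.67)²/6.67 + (8−6.67)²/6.67 + (17−16.67)²/16.67 = 0.6900
df = 2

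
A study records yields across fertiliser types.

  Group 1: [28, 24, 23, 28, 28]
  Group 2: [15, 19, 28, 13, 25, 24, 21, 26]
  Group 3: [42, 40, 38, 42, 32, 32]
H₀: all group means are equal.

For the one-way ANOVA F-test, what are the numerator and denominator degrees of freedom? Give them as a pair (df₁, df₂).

k = 3 groups, N = 19 total
df = (k−1, N−k) = (3−1, 19−3) = (2, 16)

degrees of freedom = [2, 16]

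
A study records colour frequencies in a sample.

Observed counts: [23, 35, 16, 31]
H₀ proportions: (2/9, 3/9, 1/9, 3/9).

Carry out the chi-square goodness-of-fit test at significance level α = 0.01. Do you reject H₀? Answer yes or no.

reject H₀: no

n = 105; E_i = n·p_i = [23.33, 35.00, 11.67, 35.00]
χ² = (23−23.33)²/23.33 + (35−35.00)²/35.00 + (16−11.67)²/11.67 + (31−35.00)²/35.00 = 2.0714
df = 3
p-value (upper-tail) = 0.55771
At α=0.01: p ≥ α → fail to reject H₀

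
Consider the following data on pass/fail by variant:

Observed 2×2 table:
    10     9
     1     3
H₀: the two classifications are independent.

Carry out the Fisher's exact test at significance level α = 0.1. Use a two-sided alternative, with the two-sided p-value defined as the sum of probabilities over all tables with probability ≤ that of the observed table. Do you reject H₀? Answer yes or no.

Margins: r₁=19, r₂=4, c₁=11, c₂=12, n=23
p_obs = C(19,10)·C(4,1)/C(23,11); sum pmf over tables with pmf ≤ p_obs
p-value (two-sided) = 0.59006
At α=0.1: p ≥ α → fail to reject H₀

reject H₀: no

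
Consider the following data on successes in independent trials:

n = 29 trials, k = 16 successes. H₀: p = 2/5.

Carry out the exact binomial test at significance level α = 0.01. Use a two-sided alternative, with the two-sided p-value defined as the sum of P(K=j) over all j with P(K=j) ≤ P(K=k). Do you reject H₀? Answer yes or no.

reject H₀: no

Exact binomial: n=29, k=16, p₀=2/5=0.4000
P(X=j) = C(n,j)·p₀^j·(1−p₀)^(n−j); p = Σ P(X=j) over j with P(X=j) ≤ P(X=16)
p-value (two-sided) = 0.12794
At α=0.01: p ≥ α → fail to reject H₀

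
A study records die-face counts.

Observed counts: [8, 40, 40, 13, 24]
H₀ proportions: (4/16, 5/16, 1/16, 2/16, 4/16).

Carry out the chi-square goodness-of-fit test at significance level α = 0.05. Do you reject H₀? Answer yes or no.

n = 125; E_i = n·p_i = [31.25, 39.06, 7.81, 15.62, 31.25]
χ² = (8−31.25)²/31.25 + (40−39.06)²/39.06 + (40−7.81)²/7.81 + (13−15.62)²/15.62 + (24−31.25)²/31.25 = 152.0560
df = 4
p-value (upper-tail) = 0.00000
At α=0.05: p < α → reject H₀

reject H₀: yes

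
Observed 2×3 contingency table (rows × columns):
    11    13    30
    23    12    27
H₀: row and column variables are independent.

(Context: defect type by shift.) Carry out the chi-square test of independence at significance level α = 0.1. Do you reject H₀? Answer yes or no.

Row totals [54, 62], col totals [34, 25, 57], n=116
χ² = (11−15.83)²/15.83 + (13−11.64)²/11.64 + (30−26.53)²/26.53 + (23−18.17)²/18.17 + (12−13.36)²/13.36 + (27−30.47)²/30.47 = 3.9000
df = 2
p-value (upper-tail) = 0.14227
At α=0.1: p ≥ α → fail to reject H₀

reject H₀: no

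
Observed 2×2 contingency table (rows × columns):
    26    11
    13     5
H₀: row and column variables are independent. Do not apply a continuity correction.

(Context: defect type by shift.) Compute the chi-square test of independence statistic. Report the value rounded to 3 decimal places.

Row totals [37, 18], col totals [39, 16], n=55
χ² = (26−26.24)²/26.24 + (11−10.76)²/10.76 + (13−12.76)²/12.76 + (5−5.24)²/5.24 = 0.0224
df = 1

test statistic = 0.022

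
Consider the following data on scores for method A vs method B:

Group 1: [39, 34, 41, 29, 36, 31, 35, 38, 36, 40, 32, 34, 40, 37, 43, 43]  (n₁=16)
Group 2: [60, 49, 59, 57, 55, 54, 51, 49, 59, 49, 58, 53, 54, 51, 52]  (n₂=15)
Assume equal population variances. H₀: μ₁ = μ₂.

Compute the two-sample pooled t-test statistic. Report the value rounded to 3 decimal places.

x̄₁=36.750, s₁=4.155, n₁=16
x̄₂=54.000, s₂=3.873, n₂=15
s_p² = [15·4.155² + 14·3.873²]/29 = 16.1724
SE = √(s_p²·(1/16+1/15)) = 1.4453
t = (36.750−54.000)/1.4453 = -11.9351
df = 29

test statistic = -11.935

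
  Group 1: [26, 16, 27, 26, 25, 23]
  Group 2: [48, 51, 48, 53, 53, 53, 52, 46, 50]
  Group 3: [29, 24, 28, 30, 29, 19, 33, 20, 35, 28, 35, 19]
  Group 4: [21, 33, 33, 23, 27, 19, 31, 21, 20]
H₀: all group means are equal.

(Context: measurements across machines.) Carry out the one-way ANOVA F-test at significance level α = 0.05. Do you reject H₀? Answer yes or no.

reject H₀: yes

Group means [23.83, 50.44, 27.42, 25.33], grand mean 32.056
SSB = Σnᵢ(x̄ᵢ−x̄)² = 4113.917; SSW = ΣΣ(x−x̄ᵢ)² = 767.972
MSB = 4113.917/3 = 1371.3056; MSW = 767.972/32 = 23.9991
F = MSB/MSW = 57.1398
df = (3, 32)
p-value (upper-tail) = 0.00000
At α=0.05: p < α → reject H₀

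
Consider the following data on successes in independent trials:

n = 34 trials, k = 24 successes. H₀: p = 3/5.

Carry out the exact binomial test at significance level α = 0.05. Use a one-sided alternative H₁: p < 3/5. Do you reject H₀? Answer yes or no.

Exact binomial: n=34, k=24, p₀=3/5=0.6000
P(X≤24) from Σ C(n,i)·p₀^i·(1−p₀)^(n−i)
p-value (one-sided, H₁ less) = 0.92684
At α=0.05: p ≥ α → fail to reject H₀

reject H₀: no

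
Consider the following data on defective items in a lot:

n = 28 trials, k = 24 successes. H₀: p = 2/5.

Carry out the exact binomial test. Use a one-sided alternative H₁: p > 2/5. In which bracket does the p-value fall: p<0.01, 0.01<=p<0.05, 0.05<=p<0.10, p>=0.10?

p-value bracket: p<0.01

Exact binomial: n=28, k=24, p₀=2/5=0.4000
P(X≥24) from Σ C(n,i)·p₀^i·(1−p₀)^(n−i)
p-value (one-sided, H₁ greater) = 0.00000
→ bracket: p<0.01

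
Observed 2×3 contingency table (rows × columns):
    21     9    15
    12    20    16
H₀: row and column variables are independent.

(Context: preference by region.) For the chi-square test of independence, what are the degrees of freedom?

df = (r−1)(c−1) = (2−1)·(3−1) = 2

degrees of freedom = 2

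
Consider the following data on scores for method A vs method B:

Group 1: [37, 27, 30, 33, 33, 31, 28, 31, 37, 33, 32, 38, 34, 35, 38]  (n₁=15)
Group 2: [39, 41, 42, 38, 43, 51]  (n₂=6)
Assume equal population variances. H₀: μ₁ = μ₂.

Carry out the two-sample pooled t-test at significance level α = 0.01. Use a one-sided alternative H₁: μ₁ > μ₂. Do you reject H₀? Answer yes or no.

x̄₁=33.133, s₁=3.441, n₁=15
x̄₂=42.333, s₂=4.633, n₂=6
s_p² = [14·3.441² + 5·4.633²]/19 = 14.3719
SE = √(s_p²·(1/15+1/6)) = 1.8312
t = (33.133−42.333)/1.8312 = -5.0239
df = 19
p-value (one-sided, H₁ greater) = 0.99996
At α=0.01: p ≥ α → fail to reject H₀

reject H₀: no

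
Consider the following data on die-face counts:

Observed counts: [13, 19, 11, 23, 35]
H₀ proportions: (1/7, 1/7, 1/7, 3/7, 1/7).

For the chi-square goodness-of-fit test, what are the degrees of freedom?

df = k − 1 = 5 − 1 = 4

degrees of freedom = 4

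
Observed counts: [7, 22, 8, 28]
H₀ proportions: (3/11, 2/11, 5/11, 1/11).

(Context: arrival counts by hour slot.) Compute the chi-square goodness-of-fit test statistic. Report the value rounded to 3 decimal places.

n = 65; E_i = n·p_i = [17.73, 11.82, 29.55, 5.91]
χ² = (7−17.73)²/17.73 + (22−11.82)²/11.82 + (8−29.55)²/29.55 + (28−5.91)²/5.91 = 113.5610
df = 3

test statistic = 113.561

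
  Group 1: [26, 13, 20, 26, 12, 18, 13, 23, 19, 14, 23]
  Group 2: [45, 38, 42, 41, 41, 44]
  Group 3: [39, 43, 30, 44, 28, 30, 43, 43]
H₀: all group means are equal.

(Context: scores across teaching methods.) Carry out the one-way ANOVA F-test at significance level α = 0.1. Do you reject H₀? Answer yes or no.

Group means [18.82, 41.83, 37.50], grand mean 30.320
SSB = Σnᵢ(x̄ᵢ−x̄)² = 2662.970; SSW = ΣΣ(x−x̄ᵢ)² = 646.470
MSB = 2662.970/2 = 1331.4852; MSW = 646.470/22 = 29.3850
F = MSB/MSW = 45.3118
df = (2, 22)
p-value (upper-tail) = 0.00000
At α=0.1: p < α → reject H₀

reject H₀: yes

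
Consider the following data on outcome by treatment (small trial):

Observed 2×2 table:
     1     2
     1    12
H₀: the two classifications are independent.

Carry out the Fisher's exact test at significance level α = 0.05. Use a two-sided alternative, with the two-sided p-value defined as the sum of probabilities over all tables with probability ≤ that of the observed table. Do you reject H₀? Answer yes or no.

reject H₀: no

Margins: r₁=3, r₂=13, c₁=2, c₂=14, n=16
p_obs = C(3,1)·C(13,1)/C(16,2); sum pmf over tables with pmf ≤ p_obs
p-value (two-sided) = 0.35000
At α=0.05: p ≥ α → fail to reject H₀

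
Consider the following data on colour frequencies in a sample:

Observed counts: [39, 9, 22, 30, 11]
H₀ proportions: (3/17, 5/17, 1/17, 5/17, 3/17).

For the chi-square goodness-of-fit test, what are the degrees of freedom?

df = k − 1 = 5 − 1 = 4

degrees of freedom = 4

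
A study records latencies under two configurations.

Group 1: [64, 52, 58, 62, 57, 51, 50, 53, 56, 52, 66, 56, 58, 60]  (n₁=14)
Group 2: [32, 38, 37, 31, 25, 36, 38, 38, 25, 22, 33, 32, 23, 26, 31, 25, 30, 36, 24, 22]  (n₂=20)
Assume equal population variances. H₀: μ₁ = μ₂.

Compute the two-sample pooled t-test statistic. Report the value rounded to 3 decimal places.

x̄₁=56.786, s₁=4.949, n₁=14
x̄₂=30.200, s₂=5.782, n₂=20
s_p² = [13·4.949² + 19·5.782²]/32 = 29.7987
SE = √(s_p²·(1/14+1/20)) = 1.9022
t = (56.786−30.200)/1.9022 = 13.9762
df = 32

test statistic = 13.976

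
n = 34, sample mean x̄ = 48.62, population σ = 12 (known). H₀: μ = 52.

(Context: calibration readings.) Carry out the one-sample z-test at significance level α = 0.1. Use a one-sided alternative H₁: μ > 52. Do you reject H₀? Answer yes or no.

reject H₀: no

SE = σ/√n = 12/√34 = 2.0580
z = (x̄−μ₀)/SE = (48.62−52)/2.0580 = -1.6424
p-value (one-sided, H₁ greater) = 0.94974
At α=0.1: p ≥ α → fail to reject H₀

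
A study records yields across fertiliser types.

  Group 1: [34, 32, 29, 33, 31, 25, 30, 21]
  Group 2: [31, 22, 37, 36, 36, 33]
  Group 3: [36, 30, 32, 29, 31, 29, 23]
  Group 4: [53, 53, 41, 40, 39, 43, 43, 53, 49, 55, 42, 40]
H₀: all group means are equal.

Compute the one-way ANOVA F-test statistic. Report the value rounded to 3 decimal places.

test statistic = 22.424

Group means [29.38, 32.50, 30.00, 45.92], grand mean 36.091
SSB = Σnᵢ(x̄ᵢ−x̄)² = 1856.436; SSW = ΣΣ(x−x̄ᵢ)² = 800.292
MSB = 1856.436/3 = 618.8119; MSW = 800.292/29 = 27.5963
F = MSB/MSW = 22.4238
df = (3, 29)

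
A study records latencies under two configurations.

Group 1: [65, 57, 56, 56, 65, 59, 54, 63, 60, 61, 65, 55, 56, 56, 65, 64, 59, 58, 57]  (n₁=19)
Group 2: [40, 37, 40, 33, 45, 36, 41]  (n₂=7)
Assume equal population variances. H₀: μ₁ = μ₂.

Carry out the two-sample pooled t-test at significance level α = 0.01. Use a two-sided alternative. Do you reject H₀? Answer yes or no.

x̄₁=59.526, s₁=3.878, n₁=19
x̄₂=38.857, s₂=3.891, n₂=7
s_p² = [18·3.878² + 6·3.891²]/24 = 15.0664
SE = √(s_p²·(1/19+1/7)) = 1.7162
t = (59.526−38.857)/1.7162 = 12.0436
df = 24
p-value (two-sided) = 0.00000
At α=0.01: p < α → reject H₀

reject H₀: yes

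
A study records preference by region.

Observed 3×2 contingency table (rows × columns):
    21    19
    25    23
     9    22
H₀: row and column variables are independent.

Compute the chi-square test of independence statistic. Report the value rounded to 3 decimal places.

Row totals [40, 48, 31], col totals [55, 64], n=119
χ² = (21−18.49)²/18.49 + (19−21.51)²/21.51 + (25−22.18)²/22.18 + (23−25.82)²/25.82 + (9−14.33)²/14.33 + (22−16.67)²/16.67 = 4.9828
df = 2

test statistic = 4.983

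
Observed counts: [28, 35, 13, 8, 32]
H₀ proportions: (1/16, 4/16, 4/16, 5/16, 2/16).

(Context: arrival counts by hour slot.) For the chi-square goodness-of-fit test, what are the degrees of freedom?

df = k − 1 = 5 − 1 = 4

degrees of freedom = 4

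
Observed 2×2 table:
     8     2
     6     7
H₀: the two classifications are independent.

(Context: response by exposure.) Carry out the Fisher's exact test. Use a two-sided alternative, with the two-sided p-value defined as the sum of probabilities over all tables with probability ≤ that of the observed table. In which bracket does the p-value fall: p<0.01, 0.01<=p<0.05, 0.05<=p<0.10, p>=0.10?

Margins: r₁=10, r₂=13, c₁=14, c₂=9, n=23
p_obs = C(10,8)·C(13,6)/C(23,14); sum pmf over tables with pmf ≤ p_obs
p-value (two-sided) = 0.19680
→ bracket: p>=0.10

p-value bracket: p>=0.10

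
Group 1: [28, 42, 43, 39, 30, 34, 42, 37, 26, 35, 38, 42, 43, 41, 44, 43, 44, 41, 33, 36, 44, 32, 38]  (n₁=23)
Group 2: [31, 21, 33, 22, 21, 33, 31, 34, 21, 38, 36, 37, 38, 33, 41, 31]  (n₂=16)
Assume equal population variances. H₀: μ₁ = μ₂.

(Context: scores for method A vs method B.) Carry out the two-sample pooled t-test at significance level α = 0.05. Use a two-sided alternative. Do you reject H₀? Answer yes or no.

x̄₁=38.043, s₁=5.431, n₁=23
x̄₂=31.312, s₂=6.630, n₂=16
s_p² = [22·5.431² + 15·6.630²]/37 = 35.3620
SE = √(s_p²·(1/23+1/16)) = 1.9359
t = (38.043−31.312)/1.9359 = 3.4770
df = 37
p-value (two-sided) = 0.00131
At α=0.05: p < α → reject H₀

reject H₀: yes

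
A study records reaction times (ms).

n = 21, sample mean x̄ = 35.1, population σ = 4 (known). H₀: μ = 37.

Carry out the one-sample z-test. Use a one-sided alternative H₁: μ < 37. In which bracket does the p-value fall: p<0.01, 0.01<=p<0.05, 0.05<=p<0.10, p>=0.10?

p-value bracket: 0.01<=p<0.05

SE = σ/√n = 4/√21 = 0.8729
z = (x̄−μ₀)/SE = (35.1−37)/0.8729 = -2.1767
p-value (one-sided, H₁ less) = 0.01475
→ bracket: 0.01<=p<0.05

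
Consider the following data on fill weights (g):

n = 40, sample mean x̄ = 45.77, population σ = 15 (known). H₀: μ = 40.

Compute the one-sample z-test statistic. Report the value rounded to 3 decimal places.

test statistic = 2.433

SE = σ/√n = 15/√40 = 2.3717
z = (x̄−μ₀)/SE = (45.77−40)/2.3717 = 2.4328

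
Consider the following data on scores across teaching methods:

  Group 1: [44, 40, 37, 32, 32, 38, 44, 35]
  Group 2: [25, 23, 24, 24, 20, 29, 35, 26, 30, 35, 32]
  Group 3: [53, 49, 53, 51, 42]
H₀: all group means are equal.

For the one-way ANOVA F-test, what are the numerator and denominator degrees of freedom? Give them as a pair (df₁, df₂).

k = 3 groups, N = 24 total
df = (k−1, N−k) = (3−1, 24−3) = (2, 21)

degrees of freedom = [2, 21]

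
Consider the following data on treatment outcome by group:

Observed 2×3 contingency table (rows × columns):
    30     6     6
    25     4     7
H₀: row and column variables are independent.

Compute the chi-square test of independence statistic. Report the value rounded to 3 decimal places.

Row totals [42, 36], col totals [55, 10, 13], n=78
χ² = (30−29.62)²/29.62 + (6−5.38)²/5.38 + (6−7.00)²/7.00 + (25−25.38)²/25.38 + (4−4.62)²/4.62 + (7−6.00)²/6.00 = 0.4727
df = 2

test statistic = 0.473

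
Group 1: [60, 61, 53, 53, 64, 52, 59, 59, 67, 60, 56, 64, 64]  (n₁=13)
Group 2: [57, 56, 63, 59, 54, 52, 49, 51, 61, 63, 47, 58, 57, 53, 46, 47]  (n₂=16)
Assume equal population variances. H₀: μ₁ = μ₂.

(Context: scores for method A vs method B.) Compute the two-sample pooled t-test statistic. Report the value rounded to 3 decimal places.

x̄₁=59.385, s₁=4.770, n₁=13
x̄₂=54.562, s₂=5.597, n₂=16
s_p² = [12·4.770² + 15·5.597²]/27 = 27.5191
SE = √(s_p²·(1/13+1/16)) = 1.9588
t = (59.385−54.562)/1.9588 = 2.4618
df = 27

test statistic = 2.462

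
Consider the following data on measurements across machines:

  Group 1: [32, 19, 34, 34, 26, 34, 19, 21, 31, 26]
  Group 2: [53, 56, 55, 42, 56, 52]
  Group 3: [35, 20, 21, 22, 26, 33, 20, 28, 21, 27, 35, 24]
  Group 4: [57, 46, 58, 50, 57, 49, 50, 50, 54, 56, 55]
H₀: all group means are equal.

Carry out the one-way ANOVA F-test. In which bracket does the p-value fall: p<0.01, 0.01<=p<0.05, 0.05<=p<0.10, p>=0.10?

Group means [27.60, 52.33, 26.00, 52.91], grand mean 38.051
SSB = Σnᵢ(x̄ᵢ−x̄)² = 6487.255; SSW = ΣΣ(x−x̄ᵢ)² = 1012.642
MSB = 6487.255/3 = 2162.4183; MSW = 1012.642/35 = 28.9326
F = MSB/MSW = 74.7398
df = (3, 35)
p-value (upper-tail) = 0.00000
→ bracket: p<0.01

p-value bracket: p<0.01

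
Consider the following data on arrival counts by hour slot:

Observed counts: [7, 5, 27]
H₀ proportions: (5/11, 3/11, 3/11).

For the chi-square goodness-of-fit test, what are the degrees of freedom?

degrees of freedom = 2

df = k − 1 = 3 − 1 = 2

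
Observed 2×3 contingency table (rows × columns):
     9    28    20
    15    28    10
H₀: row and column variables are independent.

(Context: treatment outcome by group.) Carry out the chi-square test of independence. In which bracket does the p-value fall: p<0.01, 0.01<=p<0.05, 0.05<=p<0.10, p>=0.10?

Row totals [57, 53], col totals [24, 56, 30], n=110
χ² = (9−12.44)²/12.44 + (28−29.02)²/29.02 + (20−15.55)²/15.55 + (15−11.56)²/11.56 + (28−26.98)²/26.98 + (10−14.45)²/14.45 = 4.6941
df = 2
p-value (upper-tail) = 0.09565
→ bracket: 0.05<=p<0.10

p-value bracket: 0.05<=p<0.10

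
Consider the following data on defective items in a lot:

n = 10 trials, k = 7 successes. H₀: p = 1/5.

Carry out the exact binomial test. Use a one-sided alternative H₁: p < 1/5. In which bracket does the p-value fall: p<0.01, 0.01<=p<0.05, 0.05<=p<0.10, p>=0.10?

p-value bracket: p>=0.10

Exact binomial: n=10, k=7, p₀=1/5=0.2000
P(X≤7) from Σ C(n,i)·p₀^i·(1−p₀)^(n−i)
p-value (one-sided, H₁ less) = 0.99992
→ bracket: p>=0.10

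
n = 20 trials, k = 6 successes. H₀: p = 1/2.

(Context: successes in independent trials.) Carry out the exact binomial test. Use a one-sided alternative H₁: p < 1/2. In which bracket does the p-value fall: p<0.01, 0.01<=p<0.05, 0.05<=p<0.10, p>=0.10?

p-value bracket: 0.05<=p<0.10

Exact binomial: n=20, k=6, p₀=1/2=0.5000
P(X≤6) from Σ C(n,i)·p₀^i·(1−p₀)^(n−i)
p-value (one-sided, H₁ less) = 0.05766
→ bracket: 0.05<=p<0.10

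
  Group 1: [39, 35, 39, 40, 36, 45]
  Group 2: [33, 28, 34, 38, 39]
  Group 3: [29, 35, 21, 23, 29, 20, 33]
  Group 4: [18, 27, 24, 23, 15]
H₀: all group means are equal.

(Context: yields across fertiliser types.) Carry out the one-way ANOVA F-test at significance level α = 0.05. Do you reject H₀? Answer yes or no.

reject H₀: yes

Group means [39.00, 34.40, 27.14, 21.40], grand mean 30.565
SSB = Σnᵢ(x̄ᵢ−x̄)² = 1002.395; SSW = ΣΣ(x−x̄ᵢ)² = 441.257
MSB = 1002.395/3 = 334.1317; MSW = 441.257/19 = 23.2241
F = MSB/MSW = 14.3873
df = (3, 19)
p-value (upper-tail) = 0.00004
At α=0.05: p < α → reject H₀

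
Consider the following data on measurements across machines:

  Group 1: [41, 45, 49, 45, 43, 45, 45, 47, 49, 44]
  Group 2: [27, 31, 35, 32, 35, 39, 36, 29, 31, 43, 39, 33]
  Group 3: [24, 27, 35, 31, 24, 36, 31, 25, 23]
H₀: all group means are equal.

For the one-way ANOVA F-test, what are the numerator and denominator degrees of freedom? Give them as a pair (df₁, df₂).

k = 3 groups, N = 31 total
df = (k−1, N−k) = (3−1, 31−3) = (2, 28)

degrees of freedom = [2, 28]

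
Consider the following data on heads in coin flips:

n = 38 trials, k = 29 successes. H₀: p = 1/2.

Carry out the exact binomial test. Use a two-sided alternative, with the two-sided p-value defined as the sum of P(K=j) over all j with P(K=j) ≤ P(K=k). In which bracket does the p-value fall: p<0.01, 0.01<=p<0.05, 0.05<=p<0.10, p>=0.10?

Exact binomial: n=38, k=29, p₀=1/2=0.5000
P(X=j) = C(n,j)·p₀^j·(1−p₀)^(n−j); p = Σ P(X=j) over j with P(X=j) ≤ P(X=29)
p-value (two-sided) = 0.00166
→ bracket: p<0.01

p-value bracket: p<0.01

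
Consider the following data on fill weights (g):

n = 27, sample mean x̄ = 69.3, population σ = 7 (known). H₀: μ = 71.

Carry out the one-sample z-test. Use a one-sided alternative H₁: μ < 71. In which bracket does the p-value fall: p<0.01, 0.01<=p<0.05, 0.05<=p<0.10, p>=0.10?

p-value bracket: p>=0.10

SE = σ/√n = 7/√27 = 1.3472
z = (x̄−μ₀)/SE = (69.3−71)/1.3472 = -1.2619
p-value (one-sided, H₁ less) = 0.10349
→ bracket: p>=0.10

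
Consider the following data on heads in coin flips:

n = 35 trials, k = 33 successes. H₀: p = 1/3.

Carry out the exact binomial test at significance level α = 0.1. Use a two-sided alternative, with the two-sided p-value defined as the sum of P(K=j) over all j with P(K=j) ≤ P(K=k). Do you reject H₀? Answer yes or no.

Exact binomial: n=35, k=33, p₀=1/3=0.3333
P(X=j) = C(n,j)·p₀^j·(1−p₀)^(n−j); p = Σ P(X=j) over j with P(X=j) ≤ P(X=33)
p-value (two-sided) = 0.00000
At α=0.1: p < α → reject H₀

reject H₀: yes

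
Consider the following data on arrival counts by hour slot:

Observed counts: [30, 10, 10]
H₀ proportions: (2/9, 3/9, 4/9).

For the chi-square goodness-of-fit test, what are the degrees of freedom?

degrees of freedom = 2

df = k − 1 = 3 − 1 = 2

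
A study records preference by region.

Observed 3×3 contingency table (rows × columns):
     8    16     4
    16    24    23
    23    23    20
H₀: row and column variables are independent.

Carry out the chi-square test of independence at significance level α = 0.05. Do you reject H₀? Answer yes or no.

Row totals [28, 63, 66], col totals [47, 63, 47], n=157
χ² = (8−8.38)²/8.38 + (16−11.24)²/11.24 + (4−8.38)²/8.38 + (16−18.86)²/18.86 + (24−25.28)²/25.28 + (23−18.86)²/18.86 + (23−19.76)²/19.76 + (23−26.48)²/26.48 + (20−19.76)²/19.76 = 6.7293
df = 4
p-value (upper-tail) = 0.15090
At α=0.05: p ≥ α → fail to reject H₀

reject H₀: no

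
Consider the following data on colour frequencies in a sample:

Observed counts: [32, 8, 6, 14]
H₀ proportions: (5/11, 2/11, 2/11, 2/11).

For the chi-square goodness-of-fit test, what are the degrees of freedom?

degrees of freedom = 3

df = k − 1 = 4 − 1 = 3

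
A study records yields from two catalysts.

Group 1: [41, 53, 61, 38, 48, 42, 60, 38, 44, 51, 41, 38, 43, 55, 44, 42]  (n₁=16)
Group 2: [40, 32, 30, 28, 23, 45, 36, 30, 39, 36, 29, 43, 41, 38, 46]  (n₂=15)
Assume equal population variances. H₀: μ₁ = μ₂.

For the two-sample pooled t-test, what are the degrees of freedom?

degrees of freedom = 29

df = n₁ + n₂ − 2 = 16 + 15 − 2 = 29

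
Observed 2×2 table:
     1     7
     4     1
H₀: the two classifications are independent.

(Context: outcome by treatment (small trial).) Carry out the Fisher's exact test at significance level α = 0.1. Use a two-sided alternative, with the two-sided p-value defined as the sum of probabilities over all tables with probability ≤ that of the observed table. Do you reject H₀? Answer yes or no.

reject H₀: yes

Margins: r₁=8, r₂=5, c₁=5, c₂=8, n=13
p_obs = C(8,1)·C(5,4)/C(13,5); sum pmf over tables with pmf ≤ p_obs
p-value (two-sided) = 0.03186
At α=0.1: p < α → reject H₀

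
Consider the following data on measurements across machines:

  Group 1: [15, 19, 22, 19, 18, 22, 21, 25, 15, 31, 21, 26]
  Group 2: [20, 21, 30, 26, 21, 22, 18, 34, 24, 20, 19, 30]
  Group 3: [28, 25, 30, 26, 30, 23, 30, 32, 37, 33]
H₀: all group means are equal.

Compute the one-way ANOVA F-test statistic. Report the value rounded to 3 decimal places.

test statistic = 8.739

Group means [21.17, 23.75, 29.40], grand mean 24.500
SSB = Σnᵢ(x̄ᵢ−x̄)² = 380.183; SSW = ΣΣ(x−x̄ᵢ)² = 674.317
MSB = 380.183/2 = 190.0917; MSW = 674.317/31 = 21.7522
F = MSB/MSW = 8.7390
df = (2, 31)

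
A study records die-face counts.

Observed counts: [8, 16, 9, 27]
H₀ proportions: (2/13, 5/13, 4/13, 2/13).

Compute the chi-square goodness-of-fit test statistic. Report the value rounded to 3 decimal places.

test statistic = 41.389

n = 60; E_i = n·p_i = [9.23, 23.08, 18.46, 9.23]
χ² = (8−9.23)²/9.23 + (16−23.08)²/23.08 + (9−18.46)²/18.46 + (27−9.23)²/9.23 = 41.3892
df = 3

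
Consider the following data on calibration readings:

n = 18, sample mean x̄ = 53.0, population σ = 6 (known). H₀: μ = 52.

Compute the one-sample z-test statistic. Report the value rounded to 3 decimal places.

test statistic = 0.707

SE = σ/√n = 6/√18 = 1.4142
z = (x̄−μ₀)/SE = (53.0−52)/1.4142 = 0.7071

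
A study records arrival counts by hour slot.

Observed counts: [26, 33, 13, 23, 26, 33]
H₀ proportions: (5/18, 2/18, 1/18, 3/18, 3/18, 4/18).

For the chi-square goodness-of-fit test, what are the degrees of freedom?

degrees of freedom = 5

df = k − 1 = 6 − 1 = 5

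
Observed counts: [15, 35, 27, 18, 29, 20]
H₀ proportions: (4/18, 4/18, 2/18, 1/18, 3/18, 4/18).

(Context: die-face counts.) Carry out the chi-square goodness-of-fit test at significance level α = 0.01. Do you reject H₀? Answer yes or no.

reject H₀: yes

n = 144; E_i = n·p_i = [32.00, 32.00, 16.00, 8.00, 24.00, 32.00]
χ² = (15−32.00)²/32.00 + (35−32.00)²/32.00 + (27−16.00)²/16.00 + (18−8.00)²/8.00 + (29−24.00)²/24.00 + (20−32.00)²/32.00 = 34.9167
df = 5
p-value (upper-tail) = 0.00000
At α=0.01: p < α → reject H₀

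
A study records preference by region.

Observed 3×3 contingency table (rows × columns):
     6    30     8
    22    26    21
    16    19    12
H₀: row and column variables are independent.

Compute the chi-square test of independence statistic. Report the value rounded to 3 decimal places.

test statistic = 11.786

Row totals [44, 69, 47], col totals [44, 75, 41], n=160
χ² = (6−12.10)²/12.10 + (30−20.62)²/20.62 + (8−11.28)²/11.28 + (22−18.98)²/18.98 + (26−32.34)²/32.34 + (21−17.68)²/17.68 + (16−12.93)²/12.93 + (19−22.03)²/22.03 + (12−12.04)²/12.04 = 11.7861
df = 4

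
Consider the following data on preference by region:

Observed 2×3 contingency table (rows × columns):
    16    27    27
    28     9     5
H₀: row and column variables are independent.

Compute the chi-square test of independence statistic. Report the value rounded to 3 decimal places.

test statistic = 21.758

Row totals [70, 42], col totals [44, 36, 32], n=112
χ² = (16−27.50)²/27.50 + (27−22.50)²/22.50 + (27−20.00)²/20.00 + (28−16.50)²/16.50 + (9−13.50)²/13.50 + (5−12.00)²/12.00 = 21.7576
df = 2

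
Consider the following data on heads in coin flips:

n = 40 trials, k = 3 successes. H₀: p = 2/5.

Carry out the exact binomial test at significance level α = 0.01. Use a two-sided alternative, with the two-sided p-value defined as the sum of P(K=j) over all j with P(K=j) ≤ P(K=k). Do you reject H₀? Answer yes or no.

reject H₀: yes

Exact binomial: n=40, k=3, p₀=2/5=0.4000
P(X=j) = C(n,j)·p₀^j·(1−p₀)^(n−j); p = Σ P(X=j) over j with P(X=j) ≤ P(X=3)
p-value (two-sided) = 0.00001
At α=0.01: p < α → reject H₀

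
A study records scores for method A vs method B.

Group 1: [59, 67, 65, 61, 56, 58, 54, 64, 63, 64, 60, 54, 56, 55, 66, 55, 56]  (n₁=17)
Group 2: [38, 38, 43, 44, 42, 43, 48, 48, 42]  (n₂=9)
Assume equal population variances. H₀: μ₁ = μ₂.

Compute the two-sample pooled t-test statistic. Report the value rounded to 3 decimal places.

test statistic = 9.604

x̄₁=59.588, s₁=4.501, n₁=17
x̄₂=42.889, s₂=3.586, n₂=9
s_p² = [16·4.501² + 8·3.586²]/24 = 17.7919
SE = √(s_p²·(1/17+1/9)) = 1.7388
t = (59.588−42.889)/1.7388 = 9.6039
df = 24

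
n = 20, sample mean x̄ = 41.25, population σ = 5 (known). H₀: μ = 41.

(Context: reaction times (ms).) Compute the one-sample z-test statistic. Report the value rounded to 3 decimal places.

test statistic = 0.224

SE = σ/√n = 5/√20 = 1.1180
z = (x̄−μ₀)/SE = (41.25−41)/1.1180 = 0.2236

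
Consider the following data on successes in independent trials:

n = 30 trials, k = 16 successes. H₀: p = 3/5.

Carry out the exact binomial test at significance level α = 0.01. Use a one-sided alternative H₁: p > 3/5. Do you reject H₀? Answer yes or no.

reject H₀: no

Exact binomial: n=30, k=16, p₀=3/5=0.6000
P(X≥16) from Σ C(n,i)·p₀^i·(1−p₀)^(n−i)
p-value (one-sided, H₁ greater) = 0.82463
At α=0.01: p ≥ α → fail to reject H₀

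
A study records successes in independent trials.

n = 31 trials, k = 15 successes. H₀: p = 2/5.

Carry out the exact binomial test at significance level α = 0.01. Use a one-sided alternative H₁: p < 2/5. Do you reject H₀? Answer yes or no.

Exact binomial: n=31, k=15, p₀=2/5=0.4000
P(X≤15) from Σ C(n,i)·p₀^i·(1−p₀)^(n−i)
p-value (one-sided, H₁ less) = 0.87162
At α=0.01: p ≥ α → fail to reject H₀

reject H₀: no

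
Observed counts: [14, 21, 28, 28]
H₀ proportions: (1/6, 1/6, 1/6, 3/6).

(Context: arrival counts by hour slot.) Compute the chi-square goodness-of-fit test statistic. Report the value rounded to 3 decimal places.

n = 91; E_i = n·p_i = [15.17, 15.17, 15.17, 45.50]
χ² = (14−15.17)²/15.17 + (21−15.17)²/15.17 + (28−15.17)²/15.17 + (28−45.50)²/45.50 = 19.9231
df = 3

test statistic = 19.923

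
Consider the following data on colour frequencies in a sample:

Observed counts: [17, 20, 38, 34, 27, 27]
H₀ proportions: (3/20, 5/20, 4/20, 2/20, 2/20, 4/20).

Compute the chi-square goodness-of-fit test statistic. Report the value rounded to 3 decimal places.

n = 163; E_i = n·p_i = [24.45, 40.75, 32.60, 16.30, 16.30, 32.60]
χ² = (17−24.45)²/24.45 + (20−40.75)²/40.75 + (38−32.60)²/32.60 + (34−16.30)²/16.30 + (27−16.30)²/16.30 + (27−32.60)²/32.60 = 40.9366
df = 5

test statistic = 40.937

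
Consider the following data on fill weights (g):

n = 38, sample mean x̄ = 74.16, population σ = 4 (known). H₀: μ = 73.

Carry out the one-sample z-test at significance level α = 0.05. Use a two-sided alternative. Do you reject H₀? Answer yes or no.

SE = σ/√n = 4/√38 = 0.6489
z = (x̄−μ₀)/SE = (74.16−73)/0.6489 = 1.7877
p-value (two-sided) = 0.07383
At α=0.05: p ≥ α → fail to reject H₀

reject H₀: no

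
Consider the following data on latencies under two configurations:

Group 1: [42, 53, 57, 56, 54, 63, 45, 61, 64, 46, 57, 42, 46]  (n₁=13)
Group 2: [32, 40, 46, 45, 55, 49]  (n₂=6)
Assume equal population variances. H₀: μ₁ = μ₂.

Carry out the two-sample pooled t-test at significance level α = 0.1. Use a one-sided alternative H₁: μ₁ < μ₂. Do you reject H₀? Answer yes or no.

reject H₀: no

x̄₁=52.769, s₁=7.801, n₁=13
x̄₂=44.500, s₂=7.868, n₂=6
s_p² = [12·7.801² + 5·7.868²]/17 = 61.1652
SE = √(s_p²·(1/13+1/6)) = 3.8599
t = (52.769−44.500)/3.8599 = 2.1423
df = 17
p-value (one-sided, H₁ less) = 0.97653
At α=0.1: p ≥ α → fail to reject H₀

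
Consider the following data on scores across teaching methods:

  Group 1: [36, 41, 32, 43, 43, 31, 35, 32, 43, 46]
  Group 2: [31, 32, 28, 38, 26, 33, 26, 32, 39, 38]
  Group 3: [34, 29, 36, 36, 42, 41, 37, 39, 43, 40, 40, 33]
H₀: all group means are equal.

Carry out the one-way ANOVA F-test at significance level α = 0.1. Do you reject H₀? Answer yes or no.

reject H₀: yes

Group means [38.20, 32.30, 37.50], grand mean 36.094
SSB = Σnᵢ(x̄ᵢ−x̄)² = 212.019; SSW = ΣΣ(x−x̄ᵢ)² = 678.700
MSB = 212.019/2 = 106.0094; MSW = 678.700/29 = 23.4034
F = MSB/MSW = 4.5296
df = (2, 29)
p-value (upper-tail) = 0.01941
At α=0.1: p < α → reject H₀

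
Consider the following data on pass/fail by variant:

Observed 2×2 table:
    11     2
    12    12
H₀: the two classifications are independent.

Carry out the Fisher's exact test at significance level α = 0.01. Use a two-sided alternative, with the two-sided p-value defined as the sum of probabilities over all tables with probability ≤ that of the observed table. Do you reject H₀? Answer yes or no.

Margins: r₁=13, r₂=24, c₁=23, c₂=14, n=37
p_obs = C(13,11)·C(24,12)/C(37,23); sum pmf over tables with pmf ≤ p_obs
p-value (two-sided) = 0.07404
At α=0.01: p ≥ α → fail to reject H₀

reject H₀: no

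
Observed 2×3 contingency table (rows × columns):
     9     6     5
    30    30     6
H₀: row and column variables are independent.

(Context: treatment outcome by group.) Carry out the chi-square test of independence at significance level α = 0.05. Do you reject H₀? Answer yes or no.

Row totals [20, 66], col totals [39, 36, 11], n=86
χ² = (9−9.07)²/9.07 + (6−8.37)²/8.37 + (5−2.56)²/2.56 + (30−29.93)²/29.93 + (30−27.63)²/27.63 + (6−8.44)²/8.44 = 3.9136
df = 2
p-value (upper-tail) = 0.14131
At α=0.05: p ≥ α → fail to reject H₀

reject H₀: no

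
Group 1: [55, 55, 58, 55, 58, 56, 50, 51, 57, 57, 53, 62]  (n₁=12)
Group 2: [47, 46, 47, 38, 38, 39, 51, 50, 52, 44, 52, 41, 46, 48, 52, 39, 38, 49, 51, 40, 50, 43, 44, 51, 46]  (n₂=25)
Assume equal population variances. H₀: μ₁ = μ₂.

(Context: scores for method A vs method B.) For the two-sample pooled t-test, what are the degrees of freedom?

df = n₁ + n₂ − 2 = 12 + 25 − 2 = 35

degrees of freedom = 35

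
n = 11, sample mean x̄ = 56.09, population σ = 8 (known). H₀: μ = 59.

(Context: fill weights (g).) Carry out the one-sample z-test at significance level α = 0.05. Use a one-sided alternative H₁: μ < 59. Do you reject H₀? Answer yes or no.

SE = σ/√n = 8/√11 = 2.4121
z = (x̄−μ₀)/SE = (56.09−59)/2.4121 = -1.2064
p-value (one-sided, H₁ less) = 0.11383
At α=0.05: p ≥ α → fail to reject H₀

reject H₀: no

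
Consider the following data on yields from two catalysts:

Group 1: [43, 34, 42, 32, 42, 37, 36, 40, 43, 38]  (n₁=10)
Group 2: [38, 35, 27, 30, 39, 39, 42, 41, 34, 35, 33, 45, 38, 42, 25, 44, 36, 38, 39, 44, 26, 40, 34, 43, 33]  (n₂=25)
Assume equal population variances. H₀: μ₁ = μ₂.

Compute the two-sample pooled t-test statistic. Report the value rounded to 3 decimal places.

test statistic = 0.973

x̄₁=38.700, s₁=3.917, n₁=10
x̄₂=36.800, s₂=5.627, n₂=25
s_p² = [9·3.917² + 24·5.627²]/33 = 27.2152
SE = √(s_p²·(1/10+1/25)) = 1.9520
t = (38.700−36.800)/1.9520 = 0.9734
df = 33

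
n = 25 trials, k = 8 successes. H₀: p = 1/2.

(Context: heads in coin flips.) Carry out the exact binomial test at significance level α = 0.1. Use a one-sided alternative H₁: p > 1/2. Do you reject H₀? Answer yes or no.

reject H₀: no

Exact binomial: n=25, k=8, p₀=1/2=0.5000
P(X≥8) from Σ C(n,i)·p₀^i·(1−p₀)^(n−i)
p-value (one-sided, H₁ greater) = 0.97836
At α=0.1: p ≥ α → fail to reject H₀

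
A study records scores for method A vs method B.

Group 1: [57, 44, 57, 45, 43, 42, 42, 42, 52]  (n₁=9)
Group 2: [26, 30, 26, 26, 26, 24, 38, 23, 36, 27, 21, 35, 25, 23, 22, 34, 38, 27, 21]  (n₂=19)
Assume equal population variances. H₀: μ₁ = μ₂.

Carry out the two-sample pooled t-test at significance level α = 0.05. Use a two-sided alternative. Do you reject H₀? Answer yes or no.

reject H₀: yes

x̄₁=47.111, s₁=6.412, n₁=9
x̄₂=27.789, s₂=5.672, n₂=19
s_p² = [8·6.412² + 18·5.672²]/26 = 34.9249
SE = √(s_p²·(1/9+1/19)) = 2.3914
t = (47.111−27.789)/2.3914 = 8.0797
df = 26
p-value (two-sided) = 0.00000
At α=0.05: p < α → reject H₀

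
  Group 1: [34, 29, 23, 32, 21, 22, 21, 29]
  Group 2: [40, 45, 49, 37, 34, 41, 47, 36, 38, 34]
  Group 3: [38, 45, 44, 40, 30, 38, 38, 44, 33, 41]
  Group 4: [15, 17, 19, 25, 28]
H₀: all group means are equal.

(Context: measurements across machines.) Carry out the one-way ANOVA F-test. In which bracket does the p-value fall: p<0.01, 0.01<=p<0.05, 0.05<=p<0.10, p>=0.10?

p-value bracket: p<0.01

Group means [26.38, 40.10, 39.10, 20.80], grand mean 33.545
SSB = Σnᵢ(x̄ᵢ−x̄)² = 1961.707; SSW = ΣΣ(x−x̄ᵢ)² = 780.475
MSB = 1961.707/3 = 653.9023; MSW = 780.475/29 = 26.9129
F = MSB/MSW = 24.2970
df = (3, 29)
p-value (upper-tail) = 0.00000
→ bracket: p<0.01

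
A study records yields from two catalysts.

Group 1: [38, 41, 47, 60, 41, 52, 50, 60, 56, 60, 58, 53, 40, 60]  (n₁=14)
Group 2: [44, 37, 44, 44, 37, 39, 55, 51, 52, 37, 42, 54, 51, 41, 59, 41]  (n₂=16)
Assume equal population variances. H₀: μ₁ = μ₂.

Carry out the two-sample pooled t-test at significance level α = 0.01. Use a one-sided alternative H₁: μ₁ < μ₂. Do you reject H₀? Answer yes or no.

reject H₀: no

x̄₁=51.143, s₁=8.365, n₁=14
x̄₂=45.500, s₂=7.146, n₂=16
s_p² = [13·8.365² + 15·7.146²]/28 = 59.8469
SE = √(s_p²·(1/14+1/16)) = 2.8311
t = (51.143−45.500)/2.8311 = 1.9932
df = 28
p-value (one-sided, H₁ less) = 0.97196
At α=0.01: p ≥ α → fail to reject H₀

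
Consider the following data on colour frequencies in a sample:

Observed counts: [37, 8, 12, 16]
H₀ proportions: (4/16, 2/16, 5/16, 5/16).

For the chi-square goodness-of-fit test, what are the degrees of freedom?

df = k − 1 = 4 − 1 = 3

degrees of freedom = 3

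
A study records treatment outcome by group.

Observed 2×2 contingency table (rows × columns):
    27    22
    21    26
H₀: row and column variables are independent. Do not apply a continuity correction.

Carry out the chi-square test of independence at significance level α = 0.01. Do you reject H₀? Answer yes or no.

Row totals [49, 47], col totals [48, 48], n=96
χ² = (27−24.50)²/24.50 + (22−24.50)²/24.50 + (21−23.50)²/23.50 + (26−23.50)²/23.50 = 1.0421
df = 1
p-value (upper-tail) = 0.30733
At α=0.01: p ≥ α → fail to reject H₀

reject H₀: no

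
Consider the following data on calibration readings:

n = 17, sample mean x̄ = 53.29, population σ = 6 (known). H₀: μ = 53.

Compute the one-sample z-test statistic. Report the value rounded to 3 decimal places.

SE = σ/√n = 6/√17 = 1.4552
z = (x̄−μ₀)/SE = (53.29−53)/1.4552 = 0.1993

test statistic = 0.199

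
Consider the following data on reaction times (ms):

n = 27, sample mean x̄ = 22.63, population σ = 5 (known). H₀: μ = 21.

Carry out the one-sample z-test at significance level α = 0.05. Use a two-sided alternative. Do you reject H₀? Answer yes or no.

reject H₀: no

SE = σ/√n = 5/√27 = 0.9623
z = (x̄−μ₀)/SE = (22.63−21)/0.9623 = 1.6939
p-value (two-sided) = 0.09028
At α=0.05: p ≥ α → fail to reject H₀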